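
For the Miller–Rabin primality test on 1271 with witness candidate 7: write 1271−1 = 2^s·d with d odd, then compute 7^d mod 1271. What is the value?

1271 − 1 = 1270 = 2^1 · 635, so d = 635.
7^1 ≡ 7 (mod 1271)
7^2 ≡ 7^2 = 49 ≡ 49 (mod 1271)
7^4 ≡ 49^2 = 2401 ≡ 1130 (mod 1271)
7^8 ≡ 1130^2 = 1276900 ≡ 816 (mod 1271)
7^16 ≡ 816^2 = 665856 ≡ 1123 (mod 1271)
7^32 ≡ 1123^2 = 1261129 ≡ 297 (mod 1271)
7^64 ≡ 297^2 = 88209 ≡ 510 (mod 1271)
7^128 ≡ 510^2 = 260100 ≡ 816 (mod 1271)
7^256 ≡ 816^2 = 665856 ≡ 1123 (mod 1271)
7^512 ≡ 1123^2 = 1261129 ≡ 297 (mod 1271)
635 = 512 + 64 + 32 + 16 + 8 + 2 + 1 in binary powers of 2.
So 7^635 ≡ 297 · 510 · 297 · 1123 · 816 · 49 · 7 ≡ 191 (mod 1271).
Squaring chain: 191; never reaches −1, so base 7 is a Miller–Rabin witness that 1271 is composite.

191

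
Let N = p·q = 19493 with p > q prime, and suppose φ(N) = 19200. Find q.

101

φ(n) = (p−1)(q−1) = n − (p+q) + 1, so p + q = 19493 − 19200 + 1 = 294.
p and q are the roots of t² − 294t + 19493 = 0.
Discriminant: 294² − 4·19493 = 86436 − 77972 = 8464; √8464 = 92.
q = (294 − 92)/2 = 101, p = (294 + 92)/2 = 193.
Check: 101 · 193 = 19493.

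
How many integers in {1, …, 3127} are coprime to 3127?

3016

Factor: 3127 = 53 · 59.
φ(3127) = (53−1) · (59−1) = 52 · 58 = 3016.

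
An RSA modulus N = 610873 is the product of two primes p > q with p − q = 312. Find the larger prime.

953

Since p = q + 312, we have 610873 = q(q + 312), so q² + 312q − 610873 = 0.
Discriminant: 312² + 4·610873 = 97344 + 2443492 = 2540836; √2540836 = 1594.
q = (−312 + 1594)/2 = 641, and p = q + 312 = 953.
Check: 641 · 953 = 610873.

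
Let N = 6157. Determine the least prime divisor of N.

6157 is odd.
Digit sum 19, not divisible by 3.
Ends in 7: not divisible by 5.
7: 6157 = 7·879 + 4
11: 6157 = 11·559 + 8
13: 6157 = 13·473 + 8
17: 6157 = 17·362 + 3
19: 6157 = 19·324 + 1
23: 6157 = 23·267 + 16
29: 6157 = 29·212 + 9
31: 6157 = 31·198 + 19
37: 6157 = 37·166 + 15
41: 6157 = 41·150 + 7
43: 6157 = 43·143 + 8
47: 6157 = 47·131

47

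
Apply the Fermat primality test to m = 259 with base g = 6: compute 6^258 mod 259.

36

6^1 ≡ 6 (mod 259)
6^2 ≡ 6^2 = 36 ≡ 36 (mod 259)
6^4 ≡ 36^2 = 1296 ≡ 1 (mod 259)
6^8 ≡ 1^2 = 1 ≡ 1 (mod 259)
6^16 ≡ 1^2 = 1 ≡ 1 (mod 259)
6^32 ≡ 1^2 = 1 ≡ 1 (mod 259)
6^64 ≡ 1^2 = 1 ≡ 1 (mod 259)
6^128 ≡ 1^2 = 1 ≡ 1 (mod 259)
6^256 ≡ 1^2 = 1 ≡ 1 (mod 259)
258 = 256 + 2 in binary powers of 2.
So 6^258 ≡ 1 · 36 ≡ 36 (mod 259).
Since 36 ≠ 1, base 6 is a Fermat witness: 259 is composite.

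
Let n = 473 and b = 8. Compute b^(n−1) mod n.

262

8^1 ≡ 8 (mod 473)
8^2 ≡ 8^2 = 64 ≡ 64 (mod 473)
8^4 ≡ 64^2 = 4096 ≡ 312 (mod 473)
8^8 ≡ 312^2 = 97344 ≡ 379 (mod 473)
8^16 ≡ 379^2 = 143641 ≡ 322 (mod 473)
8^32 ≡ 322^2 = 103684 ≡ 97 (mod 473)
8^64 ≡ 97^2 = 9409 ≡ 422 (mod 473)
8^128 ≡ 422^2 = 178084 ≡ 236 (mod 473)
8^256 ≡ 236^2 = 55696 ≡ 355 (mod 473)
472 = 256 + 128 + 64 + 16 + 8 in binary powers of 2.
So 8^472 ≡ 355 · 236 · 422 · 322 · 379 ≡ 262 (mod 473).
Since 262 ≠ 1, base 8 is a Fermat witness: 473 is composite.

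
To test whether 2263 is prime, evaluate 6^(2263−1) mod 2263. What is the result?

2109

6^1 ≡ 6 (mod 2263)
6^2 ≡ 6^2 = 36 ≡ 36 (mod 2263)
6^4 ≡ 36^2 = 1296 ≡ 1296 (mod 2263)
6^8 ≡ 1296^2 = 1679616 ≡ 470 (mod 2263)
6^16 ≡ 470^2 = 220900 ≡ 1389 (mod 2263)
6^32 ≡ 1389^2 = 1929321 ≡ 1245 (mod 2263)
6^64 ≡ 1245^2 = 1550025 ≡ 2133 (mod 2263)
6^128 ≡ 2133^2 = 4549689 ≡ 1059 (mod 2263)
6^256 ≡ 1059^2 = 1121481 ≡ 1296 (mod 2263)
6^512 ≡ 1296^2 = 1679616 ≡ 470 (mod 2263)
6^1024 ≡ 470^2 = 220900 ≡ 1389 (mod 2263)
6^2048 ≡ 1389^2 = 1929321 ≡ 1245 (mod 2263)
2262 = 2048 + 128 + 64 + 16 + 4 + 2 in binary powers of 2.
So 6^2262 ≡ 1245 · 1059 · 2133 · 1389 · 1296 · 36 ≡ 2109 (mod 2263).
Since 2109 ≠ 1, base 6 is a Fermat witness: 2263 is composite.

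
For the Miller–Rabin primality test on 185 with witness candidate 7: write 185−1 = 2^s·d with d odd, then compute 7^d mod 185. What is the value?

185 − 1 = 184 = 2^3 · 23, so d = 23.
7^1 ≡ 7 (mod 185)
7^2 ≡ 7^2 = 49 ≡ 49 (mod 185)
7^4 ≡ 49^2 = 2401 ≡ 181 (mod 185)
7^8 ≡ 181^2 = 32761 ≡ 16 (mod 185)
7^16 ≡ 16^2 = 256 ≡ 71 (mod 185)
23 = 16 + 4 + 2 + 1 in binary powers of 2.
So 7^23 ≡ 71 · 181 · 49 · 7 ≡ 83 (mod 185).
Squaring chain: 83 → 44 → 86; never reaches −1, so base 7 is a Miller–Rabin witness that 185 is composite.

83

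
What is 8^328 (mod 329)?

8^1 ≡ 8 (mod 329)
8^2 ≡ 8^2 = 64 ≡ 64 (mod 329)
8^4 ≡ 64^2 = 4096 ≡ 148 (mod 329)
8^8 ≡ 148^2 = 21904 ≡ 190 (mod 329)
8^16 ≡ 190^2 = 36100 ≡ 239 (mod 329)
8^32 ≡ 239^2 = 57121 ≡ 204 (mod 329)
8^64 ≡ 204^2 = 41616 ≡ 162 (mod 329)
8^128 ≡ 162^2 = 26244 ≡ 253 (mod 329)
8^256 ≡ 253^2 = 64009 ≡ 183 (mod 329)
328 = 256 + 64 + 8 in binary powers of 2.
So 8^328 ≡ 183 · 162 · 190 ≡ 260 (mod 329).
Since 260 ≠ 1, base 8 is a Fermat witness: 329 is composite.

260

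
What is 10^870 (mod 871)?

10^1 ≡ 10 (mod 871)
10^2 ≡ 10^2 = 100 ≡ 100 (mod 871)
10^4 ≡ 100^2 = 10000 ≡ 419 (mod 871)
10^8 ≡ 419^2 = 175561 ≡ 490 (mod 871)
10^16 ≡ 490^2 = 240100 ≡ 575 (mod 871)
10^32 ≡ 575^2 = 330625 ≡ 516 (mod 871)
10^64 ≡ 516^2 = 266256 ≡ 601 (mod 871)
10^128 ≡ 601^2 = 361201 ≡ 607 (mod 871)
10^256 ≡ 607^2 = 368449 ≡ 16 (mod 871)
10^512 ≡ 16^2 = 256 ≡ 256 (mod 871)
870 = 512 + 256 + 64 + 32 + 4 + 2 in binary powers of 2.
So 10^870 ≡ 256 · 16 · 601 · 516 · 419 · 100 ≡ 625 (mod 871).
Since 625 ≠ 1, base 10 is a Fermat witness: 871 is composite.

625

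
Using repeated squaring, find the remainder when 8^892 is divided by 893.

8^1 ≡ 8 (mod 893)
8^2 ≡ 8^2 = 64 ≡ 64 (mod 893)
8^4 ≡ 64^2 = 4096 ≡ 524 (mod 893)
8^8 ≡ 524^2 = 274576 ≡ 425 (mod 893)
8^16 ≡ 425^2 = 180625 ≡ 239 (mod 893)
8^32 ≡ 239^2 = 57121 ≡ 862 (mod 893)
8^64 ≡ 862^2 = 743044 ≡ 68 (mod 893)
8^128 ≡ 68^2 = 4624 ≡ 159 (mod 893)
8^256 ≡ 159^2 = 25281 ≡ 277 (mod 893)
8^512 ≡ 277^2 = 76729 ≡ 824 (mod 893)
892 = 512 + 256 + 64 + 32 + 16 + 8 + 4 in binary powers of 2.
So 8^892 ≡ 824 · 277 · 68 · 862 · 239 · 425 · 524 ≡ 68 (mod 893).
Since 68 ≠ 1, base 8 is a Fermat witness: 893 is composite.

68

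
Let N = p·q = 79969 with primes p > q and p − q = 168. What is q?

211

Since p = q + 168, we have 79969 = q(q + 168), so q² + 168q − 79969 = 0.
Discriminant: 168² + 4·79969 = 28224 + 319876 = 348100; √348100 = 590.
q = (−168 + 590)/2 = 211, and p = q + 168 = 379.
Check: 211 · 379 = 79969.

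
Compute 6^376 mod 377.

373

6^1 ≡ 6 (mod 377)
6^2 ≡ 6^2 = 36 ≡ 36 (mod 377)
6^4 ≡ 36^2 = 1296 ≡ 165 (mod 377)
6^8 ≡ 165^2 = 27225 ≡ 81 (mod 377)
6^16 ≡ 81^2 = 6561 ≡ 152 (mod 377)
6^32 ≡ 152^2 = 23104 ≡ 107 (mod 377)
6^64 ≡ 107^2 = 11449 ≡ 139 (mod 377)
6^128 ≡ 139^2 = 19321 ≡ 94 (mod 377)
6^256 ≡ 94^2 = 8836 ≡ 165 (mod 377)
376 = 256 + 64 + 32 + 16 + 8 in binary powers of 2.
So 6^376 ≡ 165 · 139 · 107 · 152 · 81 ≡ 373 (mod 377).
Since 373 ≠ 1, base 6 is a Fermat witness: 377 is composite.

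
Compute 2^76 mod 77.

2^1 ≡ 2 (mod 77)
2^2 ≡ 2^2 = 4 ≡ 4 (mod 77)
2^4 ≡ 4^2 = 16 ≡ 16 (mod 77)
2^8 ≡ 16^2 = 256 ≡ 25 (mod 77)
2^16 ≡ 25^2 = 625 ≡ 9 (mod 77)
2^32 ≡ 9^2 = 81 ≡ 4 (mod 77)
2^64 ≡ 4^2 = 16 ≡ 16 (mod 77)
76 = 64 + 8 + 4 in binary powers of 2.
So 2^76 ≡ 16 · 25 · 16 ≡ 9 (mod 77).
Since 9 ≠ 1, base 2 is a Fermat witness: 77 is composite.

9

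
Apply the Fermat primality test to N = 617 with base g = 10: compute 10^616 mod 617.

10^1 ≡ 10 (mod 617)
10^2 ≡ 10^2 = 100 ≡ 100 (mod 617)
10^4 ≡ 100^2 = 10000 ≡ 128 (mod 617)
10^8 ≡ 128^2 = 16384 ≡ 342 (mod 617)
10^16 ≡ 342^2 = 116964 ≡ 351 (mod 617)
10^32 ≡ 351^2 = 123201 ≡ 418 (mod 617)
10^64 ≡ 418^2 = 174724 ≡ 113 (mod 617)
10^128 ≡ 113^2 = 12769 ≡ 429 (mod 617)
10^256 ≡ 429^2 = 184041 ≡ 175 (mod 617)
10^512 ≡ 175^2 = 30625 ≡ 392 (mod 617)
616 = 512 + 64 + 32 + 8 in binary powers of 2.
So 10^616 ≡ 392 · 113 · 418 · 342 ≡ 1 (mod 617).
Since the result is 1, base 10 gives no evidence that 617 is composite.

1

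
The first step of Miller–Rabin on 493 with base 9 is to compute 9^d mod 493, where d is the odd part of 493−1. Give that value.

457

493 − 1 = 492 = 2^2 · 123, so d = 123.
9^1 ≡ 9 (mod 493)
9^2 ≡ 9^2 = 81 ≡ 81 (mod 493)
9^4 ≡ 81^2 = 6561 ≡ 152 (mod 493)
9^8 ≡ 152^2 = 23104 ≡ 426 (mod 493)
9^16 ≡ 426^2 = 181476 ≡ 52 (mod 493)
9^32 ≡ 52^2 = 2704 ≡ 239 (mod 493)
9^64 ≡ 239^2 = 57121 ≡ 426 (mod 493)
123 = 64 + 32 + 16 + 8 + 2 + 1 in binary powers of 2.
So 9^123 ≡ 426 · 239 · 52 · 426 · 81 · 9 ≡ 457 (mod 493).
Squaring chain: 457 → 310; never reaches −1, so base 9 is a Miller–Rabin witness that 493 is composite.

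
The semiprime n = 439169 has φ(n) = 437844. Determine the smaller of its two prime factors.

φ(n) = (p−1)(q−1) = n − (p+q) + 1, so p + q = 439169 − 437844 + 1 = 1326.
p and q are the roots of t² − 1326t + 439169 = 0.
Discriminant: 1326² − 4·439169 = 1758276 − 1756676 = 1600; √1600 = 40.
q = (1326 − 40)/2 = 643, p = (1326 + 40)/2 = 683.
Check: 643 · 683 = 439169.

643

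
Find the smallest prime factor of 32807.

53

32807 is odd.
Digit sum 20, not divisible by 3.
Ends in 7: not divisible by 5.
7: 32807 = 7·4686 + 5
11: 32807 = 11·2982 + 5
13: 32807 = 13·2523 + 8
17: 32807 = 17·1929 + 14
19: 32807 = 19·1726 + 13
23: 32807 = 23·1426 + 9
29: 32807 = 29·1131 + 8
31: 32807 = 31·1058 + 9
37: 32807 = 37·886 + 25
41: 32807 = 41·800 + 7
43: 32807 = 43·762 + 41
47: 32807 = 47·698 + 1
53: 32807 = 53·619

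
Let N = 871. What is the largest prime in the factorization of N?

871 = 13 · 67
67 is prime.
So 871 = 13 · 67; the largest prime factor is 67.

67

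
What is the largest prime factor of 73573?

73573 = 29 · 2537
2537 = 43 · 59
59 is prime.
So 73573 = 29 · 43 · 59; the largest prime factor is 59.

59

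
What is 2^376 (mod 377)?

94

2^1 ≡ 2 (mod 377)
2^2 ≡ 2^2 = 4 ≡ 4 (mod 377)
2^4 ≡ 4^2 = 16 ≡ 16 (mod 377)
2^8 ≡ 16^2 = 256 ≡ 256 (mod 377)
2^16 ≡ 256^2 = 65536 ≡ 315 (mod 377)
2^32 ≡ 315^2 = 99225 ≡ 74 (mod 377)
2^64 ≡ 74^2 = 5476 ≡ 198 (mod 377)
2^128 ≡ 198^2 = 39204 ≡ 373 (mod 377)
2^256 ≡ 373^2 = 139129 ≡ 16 (mod 377)
376 = 256 + 64 + 32 + 16 + 8 in binary powers of 2.
So 2^376 ≡ 16 · 198 · 74 · 315 · 256 ≡ 94 (mod 377).
Since 94 ≠ 1, base 2 is a Fermat witness: 377 is composite.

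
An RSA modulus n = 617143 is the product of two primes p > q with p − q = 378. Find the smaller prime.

Since p = q + 378, we have 617143 = q(q + 378), so q² + 378q − 617143 = 0.
Discriminant: 378² + 4·617143 = 142884 + 2468572 = 2611456; √2611456 = 1616.
q = (−378 + 1616)/2 = 619, and p = q + 378 = 997.
Check: 619 · 997 = 617143.

619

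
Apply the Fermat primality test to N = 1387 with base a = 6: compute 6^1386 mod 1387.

875

6^1 ≡ 6 (mod 1387)
6^2 ≡ 6^2 = 36 ≡ 36 (mod 1387)
6^4 ≡ 36^2 = 1296 ≡ 1296 (mod 1387)
6^8 ≡ 1296^2 = 1679616 ≡ 1346 (mod 1387)
6^16 ≡ 1346^2 = 1811716 ≡ 294 (mod 1387)
6^32 ≡ 294^2 = 86436 ≡ 442 (mod 1387)
6^64 ≡ 442^2 = 195364 ≡ 1184 (mod 1387)
6^128 ≡ 1184^2 = 1401856 ≡ 986 (mod 1387)
6^256 ≡ 986^2 = 972196 ≡ 1296 (mod 1387)
6^512 ≡ 1296^2 = 1679616 ≡ 1346 (mod 1387)
6^1024 ≡ 1346^2 = 1811716 ≡ 294 (mod 1387)
1386 = 1024 + 256 + 64 + 32 + 8 + 2 in binary powers of 2.
So 6^1386 ≡ 294 · 1296 · 1184 · 442 · 1346 · 36 ≡ 875 (mod 1387).
Since 875 ≠ 1, base 6 is a Fermat witness: 1387 is composite.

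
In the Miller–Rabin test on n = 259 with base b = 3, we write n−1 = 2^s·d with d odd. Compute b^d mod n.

259 − 1 = 258 = 2^1 · 129, so d = 129.
3^1 ≡ 3 (mod 259)
3^2 ≡ 3^2 = 9 ≡ 9 (mod 259)
3^4 ≡ 9^2 = 81 ≡ 81 (mod 259)
3^8 ≡ 81^2 = 6561 ≡ 86 (mod 259)
3^16 ≡ 86^2 = 7396 ≡ 144 (mod 259)
3^32 ≡ 144^2 = 20736 ≡ 16 (mod 259)
3^64 ≡ 16^2 = 256 ≡ 256 (mod 259)
3^128 ≡ 256^2 = 65536 ≡ 9 (mod 259)
129 = 128 + 1 in binary powers of 2.
So 3^129 ≡ 9 · 3 ≡ 27 (mod 259).
Squaring chain: 27; never reaches −1, so base 3 is a Miller–Rabin witness that 259 is composite.

27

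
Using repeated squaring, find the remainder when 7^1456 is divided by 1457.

7^1 ≡ 7 (mod 1457)
7^2 ≡ 7^2 = 49 ≡ 49 (mod 1457)
7^4 ≡ 49^2 = 2401 ≡ 944 (mod 1457)
7^8 ≡ 944^2 = 891136 ≡ 909 (mod 1457)
7^16 ≡ 909^2 = 826281 ≡ 162 (mod 1457)
7^32 ≡ 162^2 = 26244 ≡ 18 (mod 1457)
7^64 ≡ 18^2 = 324 ≡ 324 (mod 1457)
7^128 ≡ 324^2 = 104976 ≡ 72 (mod 1457)
7^256 ≡ 72^2 = 5184 ≡ 813 (mod 1457)
7^512 ≡ 813^2 = 660969 ≡ 948 (mod 1457)
7^1024 ≡ 948^2 = 898704 ≡ 1192 (mod 1457)
1456 = 1024 + 256 + 128 + 32 + 16 in binary powers of 2.
So 7^1456 ≡ 1192 · 813 · 72 · 18 · 162 ≡ 1278 (mod 1457).
Since 1278 ≠ 1, base 7 is a Fermat witness: 1457 is composite.

1278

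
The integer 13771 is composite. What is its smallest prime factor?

47

13771 is odd.
Digit sum 19, not divisible by 3.
Ends in 1: not divisible by 5.
7: 13771 = 7·1967 + 2
11: 13771 = 11·1251 + 10
13: 13771 = 13·1059 + 4
17: 13771 = 17·810 + 1
19: 13771 = 19·724 + 15
23: 13771 = 23·598 + 17
29: 13771 = 29·474 + 25
31: 13771 = 31·444 + 7
37: 13771 = 37·372 + 7
41: 13771 = 41·335 + 36
43: 13771 = 43·320 + 11
47: 13771 = 47·293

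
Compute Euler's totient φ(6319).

6160

Factor: 6319 = 71 · 89.
φ(6319) = (71−1) · (89−1) = 70 · 88 = 6160.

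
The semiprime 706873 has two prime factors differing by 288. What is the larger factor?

997

Since p = q + 288, we have 706873 = q(q + 288), so q² + 288q − 706873 = 0.
Discriminant: 288² + 4·706873 = 82944 + 2827492 = 2910436; √2910436 = 1706.
q = (−288 + 1706)/2 = 709, and p = q + 288 = 997.
Check: 709 · 997 = 706873.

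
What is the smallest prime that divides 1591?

1591 is odd.
Digit sum 16, not divisible by 3.
Ends in 1: not divisible by 5.
7: 1591 = 7·227 + 2
11: 1591 = 11·144 + 7
13: 1591 = 13·122 + 5
17: 1591 = 17·93 + 10
19: 1591 = 19·83 + 14
23: 1591 = 23·69 + 4
29: 1591 = 29·54 + 25
31: 1591 = 31·51 + 10
37: 1591 = 37·43

37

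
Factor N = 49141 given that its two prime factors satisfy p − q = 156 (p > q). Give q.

Since p = q + 156, we have 49141 = q(q + 156), so q² + 156q − 49141 = 0.
Discriminant: 156² + 4·49141 = 24336 + 196564 = 220900; √220900 = 470.
q = (−156 + 470)/2 = 157, and p = q + 156 = 313.
Check: 157 · 313 = 49141.

157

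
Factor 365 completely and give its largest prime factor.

365 = 5 · 73
73 is prime.
So 365 = 5 · 73; the largest prime factor is 73.

73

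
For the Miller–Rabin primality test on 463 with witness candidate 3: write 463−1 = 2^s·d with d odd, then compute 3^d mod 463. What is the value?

462

463 − 1 = 462 = 2^1 · 231, so d = 231.
3^1 ≡ 3 (mod 463)
3^2 ≡ 3^2 = 9 ≡ 9 (mod 463)
3^4 ≡ 9^2 = 81 ≡ 81 (mod 463)
3^8 ≡ 81^2 = 6561 ≡ 79 (mod 463)
3^16 ≡ 79^2 = 6241 ≡ 222 (mod 463)
3^32 ≡ 222^2 = 49284 ≡ 206 (mod 463)
3^64 ≡ 206^2 = 42436 ≡ 303 (mod 463)
3^128 ≡ 303^2 = 91809 ≡ 135 (mod 463)
231 = 128 + 64 + 32 + 4 + 2 + 1 in binary powers of 2.
So 3^231 ≡ 135 · 303 · 206 · 81 · 9 · 3 ≡ 462 (mod 463).
Since 3^d ≡ 462 (mod 463), base 3 does not prove 463 composite.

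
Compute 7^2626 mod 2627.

7^1 ≡ 7 (mod 2627)
7^2 ≡ 7^2 = 49 ≡ 49 (mod 2627)
7^4 ≡ 49^2 = 2401 ≡ 2401 (mod 2627)
7^8 ≡ 2401^2 = 5764801 ≡ 1163 (mod 2627)
7^16 ≡ 1163^2 = 1352569 ≡ 2291 (mod 2627)
7^32 ≡ 2291^2 = 5248681 ≡ 2562 (mod 2627)
7^64 ≡ 2562^2 = 6563844 ≡ 1598 (mod 2627)
7^128 ≡ 1598^2 = 2553604 ≡ 160 (mod 2627)
7^256 ≡ 160^2 = 25600 ≡ 1957 (mod 2627)
7^512 ≡ 1957^2 = 3829849 ≡ 2310 (mod 2627)
7^1024 ≡ 2310^2 = 5336100 ≡ 663 (mod 2627)
7^2048 ≡ 663^2 = 439569 ≡ 860 (mod 2627)
2626 = 2048 + 512 + 64 + 2 in binary powers of 2.
So 7^2626 ≡ 860 · 2310 · 1598 · 49 ≡ 774 (mod 2627).
Since 774 ≠ 1, base 7 is a Fermat witness: 2627 is composite.

774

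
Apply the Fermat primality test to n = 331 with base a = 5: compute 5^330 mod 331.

5^1 ≡ 5 (mod 331)
5^2 ≡ 5^2 = 25 ≡ 25 (mod 331)
5^4 ≡ 25^2 = 625 ≡ 294 (mod 331)
5^8 ≡ 294^2 = 86436 ≡ 45 (mod 331)
5^16 ≡ 45^2 = 2025 ≡ 39 (mod 331)
5^32 ≡ 39^2 = 1521 ≡ 197 (mod 331)
5^64 ≡ 197^2 = 38809 ≡ 82 (mod 331)
5^128 ≡ 82^2 = 6724 ≡ 104 (mod 331)
5^256 ≡ 104^2 = 10816 ≡ 224 (mod 331)
330 = 256 + 64 + 8 + 2 in binary powers of 2.
So 5^330 ≡ 224 · 82 · 45 · 25 ≡ 1 (mod 331).
Since the result is 1, base 5 gives no evidence that 331 is composite.

1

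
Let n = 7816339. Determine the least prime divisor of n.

7816339 is odd.
Digit sum 37, not divisible by 3.
Ends in 9: not divisible by 5.
7: 7816339 = 7·1116619 + 6
11: 7816339 = 11·710576 + 3
13: 7816339 = 13·601256 + 11
17: 7816339 = 17·459784 + 11
19: 7816339 = 19·411386 + 5
23: 7816339 = 23·339840 + 19
29: 7816339 = 29·269528 + 27
31: 7816339 = 31·252139 + 30
37: 7816339 = 37·211252 + 15
41: 7816339 = 41·190642 + 17
43: 7816339 = 43·181775 + 14
47: 7816339 = 47·166305 + 4
53: 7816339 = 53·147478 + 5
59: 7816339 = 59·132480 + 19
61: 7816339 = 61·128136 + 43
67: 7816339 = 67·116661 + 52
71: 7816339 = 71·110089 + 20
73: 7816339 = 73·107073 + 10
79: 7816339 = 79·98941

79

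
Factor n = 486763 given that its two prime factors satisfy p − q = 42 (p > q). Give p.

Since p = q + 42, we have 486763 = q(q + 42), so q² + 42q − 486763 = 0.
Discriminant: 42² + 4·486763 = 1764 + 1947052 = 1948816; √1948816 = 1396.
q = (−42 + 1396)/2 = 677, and p = q + 42 = 719.
Check: 677 · 719 = 486763.

719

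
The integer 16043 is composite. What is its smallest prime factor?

61

16043 is odd.
Digit sum 14, not divisible by 3.
Ends in 3: not divisible by 5.
7: 16043 = 7·2291 + 6
11: 16043 = 11·1458 + 5
13: 16043 = 13·1234 + 1
17: 16043 = 17·943 + 12
19: 16043 = 19·844 + 7
23: 16043 = 23·697 + 12
29: 16043 = 29·553 + 6
31: 16043 = 31·517 + 16
37: 16043 = 37·433 + 22
41: 16043 = 41·391 + 12
43: 16043 = 43·373 + 4
47: 16043 = 47·341 + 16
53: 16043 = 53·302 + 37
59: 16043 = 59·271 + 54
61: 16043 = 61·263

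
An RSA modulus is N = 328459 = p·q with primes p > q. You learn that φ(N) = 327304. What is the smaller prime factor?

503

φ(n) = (p−1)(q−1) = n − (p+q) + 1, so p + q = 328459 − 327304 + 1 = 1156.
p and q are the roots of t² − 1156t + 328459 = 0.
Discriminant: 1156² − 4·328459 = 1336336 − 1313836 = 22500; √22500 = 150.
q = (1156 − 150)/2 = 503, p = (1156 + 150)/2 = 653.
Check: 503 · 653 = 328459.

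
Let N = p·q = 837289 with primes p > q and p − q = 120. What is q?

Since p = q + 120, we have 837289 = q(q + 120), so q² + 120q − 837289 = 0.
Discriminant: 120² + 4·837289 = 14400 + 3349156 = 3363556; √3363556 = 1834.
q = (−120 + 1834)/2 = 857, and p = q + 120 = 977.
Check: 857 · 977 = 837289.

857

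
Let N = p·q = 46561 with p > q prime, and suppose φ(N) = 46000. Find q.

101

φ(n) = (p−1)(q−1) = n − (p+q) + 1, so p + q = 46561 − 46000 + 1 = 562.
p and q are the roots of t² − 562t + 46561 = 0.
Discriminant: 562² − 4·46561 = 315844 − 186244 = 129600; √129600 = 360.
q = (562 − 360)/2 = 101, p = (562 + 360)/2 = 461.
Check: 101 · 461 = 46561.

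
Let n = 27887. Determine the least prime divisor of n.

79

27887 is odd.
Digit sum 32, not divisible by 3.
Ends in 7: not divisible by 5.
7: 27887 = 7·3983 + 6
11: 27887 = 11·2535 + 2
13: 27887 = 13·2145 + 2
17: 27887 = 17·1640 + 7
19: 27887 = 19·1467 + 14
23: 27887 = 23·1212 + 11
29: 27887 = 29·961 + 18
31: 27887 = 31·899 + 18
37: 27887 = 37·753 + 26
41: 27887 = 41·680 + 7
43: 27887 = 43·648 + 23
47: 27887 = 47·593 + 16
53: 27887 = 53·526 + 9
59: 27887 = 59·472 + 39
61: 27887 = 61·457 + 10
67: 27887 = 67·416 + 15
71: 27887 = 71·392 + 55
73: 27887 = 73·382 + 1
79: 27887 = 79·353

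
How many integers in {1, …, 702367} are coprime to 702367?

Factor: 702367 = 31 · 139 · 163.
φ(702367) = (31−1) · (139−1) · (163−1) = 30 · 138 · 162 = 670680.

670680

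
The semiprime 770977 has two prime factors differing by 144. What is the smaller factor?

Since p = q + 144, we have 770977 = q(q + 144), so q² + 144q − 770977 = 0.
Discriminant: 144² + 4·770977 = 20736 + 3083908 = 3104644; √3104644 = 1762.
q = (−144 + 1762)/2 = 809, and p = q + 144 = 953.
Check: 809 · 953 = 770977.

809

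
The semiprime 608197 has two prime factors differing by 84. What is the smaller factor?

739

Since p = q + 84, we have 608197 = q(q + 84), so q² + 84q − 608197 = 0.
Discriminant: 84² + 4·608197 = 7056 + 2432788 = 2439844; √2439844 = 1562.
q = (−84 + 1562)/2 = 739, and p = q + 84 = 823.
Check: 739 · 823 = 608197.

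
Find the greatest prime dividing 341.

31

341 = 11 · 31
31 is prime.
So 341 = 11 · 31; the largest prime factor is 31.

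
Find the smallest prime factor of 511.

7

511 is odd.
Digit sum 7, not divisible by 3.
Ends in 1: not divisible by 5.
7: 511 = 7·73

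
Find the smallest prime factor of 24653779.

73

24653779 is odd.
Digit sum 43, not divisible by 3.
Ends in 9: not divisible by 5.
7: 24653779 = 7·3521968 + 3
11: 24653779 = 11·2241252 + 7
13: 24653779 = 13·1896444 + 7
17: 24653779 = 17·1450222 + 5
19: 24653779 = 19·1297567 + 6
23: 24653779 = 23·1071903 + 10
29: 24653779 = 29·850130 + 9
31: 24653779 = 31·795283 + 6
37: 24653779 = 37·666318 + 13
41: 24653779 = 41·601311 + 28
43: 24653779 = 43·573343 + 30
47: 24653779 = 47·524548 + 23
53: 24653779 = 53·465165 + 34
59: 24653779 = 59·417860 + 39
61: 24653779 = 61·404160 + 19
67: 24653779 = 67·367966 + 57
71: 24653779 = 71·347236 + 23
73: 24653779 = 73·337723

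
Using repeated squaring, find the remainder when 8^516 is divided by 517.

8^1 ≡ 8 (mod 517)
8^2 ≡ 8^2 = 64 ≡ 64 (mod 517)
8^4 ≡ 64^2 = 4096 ≡ 477 (mod 517)
8^8 ≡ 477^2 = 227529 ≡ 49 (mod 517)
8^16 ≡ 49^2 = 2401 ≡ 333 (mod 517)
8^32 ≡ 333^2 = 110889 ≡ 251 (mod 517)
8^64 ≡ 251^2 = 63001 ≡ 444 (mod 517)
8^128 ≡ 444^2 = 197136 ≡ 159 (mod 517)
8^256 ≡ 159^2 = 25281 ≡ 465 (mod 517)
8^512 ≡ 465^2 = 216225 ≡ 119 (mod 517)
516 = 512 + 4 in binary powers of 2.
So 8^516 ≡ 119 · 477 ≡ 410 (mod 517).
Since 410 ≠ 1, base 8 is a Fermat witness: 517 is composite.

410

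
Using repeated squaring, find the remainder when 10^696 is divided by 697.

10^1 ≡ 10 (mod 697)
10^2 ≡ 10^2 = 100 ≡ 100 (mod 697)
10^4 ≡ 100^2 = 10000 ≡ 242 (mod 697)
10^8 ≡ 242^2 = 58564 ≡ 16 (mod 697)
10^16 ≡ 16^2 = 256 ≡ 256 (mod 697)
10^32 ≡ 256^2 = 65536 ≡ 18 (mod 697)
10^64 ≡ 18^2 = 324 ≡ 324 (mod 697)
10^128 ≡ 324^2 = 104976 ≡ 426 (mod 697)
10^256 ≡ 426^2 = 181476 ≡ 256 (mod 697)
10^512 ≡ 256^2 = 65536 ≡ 18 (mod 697)
696 = 512 + 128 + 32 + 16 + 8 in binary powers of 2.
So 10^696 ≡ 18 · 426 · 18 · 256 · 16 ≡ 543 (mod 697).
Since 543 ≠ 1, base 10 is a Fermat witness: 697 is composite.

543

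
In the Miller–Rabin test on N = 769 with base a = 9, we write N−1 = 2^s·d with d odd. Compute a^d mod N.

729

769 − 1 = 768 = 2^8 · 3, so d = 3.
9^1 ≡ 9 (mod 769)
9^2 ≡ 9^2 = 81 ≡ 81 (mod 769)
3 = 2 + 1 in binary powers of 2.
So 9^3 ≡ 81 · 9 ≡ 729 (mod 769).
Squaring chain: 729 → 62 → 768 → 1 → 1 → 1 → 1 → 1; reaches −1, so base 9 does not prove 769 composite.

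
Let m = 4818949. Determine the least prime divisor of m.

4818949 is odd.
Digit sum 43, not divisible by 3.
Ends in 9: not divisible by 5.
7: 4818949 = 7·688421 + 2
11: 4818949 = 11·438086 + 3
13: 4818949 = 13·370688 + 5
17: 4818949 = 17·283467 + 10
19: 4818949 = 19·253628 + 17
23: 4818949 = 23·209519 + 12
29: 4818949 = 29·166170 + 19
31: 4818949 = 31·155449 + 30
37: 4818949 = 37·130241 + 32
41: 4818949 = 41·117535 + 14
43: 4818949 = 43·112068 + 25
47: 4818949 = 47·102530 + 39
53: 4818949 = 53·90923 + 30
59: 4818949 = 59·81677 + 6
61: 4818949 = 61·78999 + 10
67: 4818949 = 67·71924 + 41
71: 4818949 = 71·67872 + 37
73: 4818949 = 73·66013

73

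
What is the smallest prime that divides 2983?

19

2983 is odd.
Digit sum 22, not divisible by 3.
Ends in 3: not divisible by 5.
7: 2983 = 7·426 + 1
11: 2983 = 11·271 + 2
13: 2983 = 13·229 + 6
17: 2983 = 17·175 + 8
19: 2983 = 19·157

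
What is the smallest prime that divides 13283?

37

13283 is odd.
Digit sum 17, not divisible by 3.
Ends in 3: not divisible by 5.
7: 13283 = 7·1897 + 4
11: 13283 = 11·1207 + 6
13: 13283 = 13·1021 + 10
17: 13283 = 17·781 + 6
19: 13283 = 19·699 + 2
23: 13283 = 23·577 + 12
29: 13283 = 29·458 + 1
31: 13283 = 31·428 + 15
37: 13283 = 37·359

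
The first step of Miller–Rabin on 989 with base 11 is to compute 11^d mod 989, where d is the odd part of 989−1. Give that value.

465

989 − 1 = 988 = 2^2 · 247, so d = 247.
11^1 ≡ 11 (mod 989)
11^2 ≡ 11^2 = 121 ≡ 121 (mod 989)
11^4 ≡ 121^2 = 14641 ≡ 795 (mod 989)
11^8 ≡ 795^2 = 632025 ≡ 54 (mod 989)
11^16 ≡ 54^2 = 2916 ≡ 938 (mod 989)
11^32 ≡ 938^2 = 879844 ≡ 623 (mod 989)
11^64 ≡ 623^2 = 388129 ≡ 441 (mod 989)
11^128 ≡ 441^2 = 194481 ≡ 637 (mod 989)
247 = 128 + 64 + 32 + 16 + 4 + 2 + 1 in binary powers of 2.
So 11^247 ≡ 637 · 441 · 623 · 938 · 795 · 121 · 11 ≡ 465 (mod 989).
Squaring chain: 465 → 623; never reaches −1, so base 11 is a Miller–Rabin witness that 989 is composite.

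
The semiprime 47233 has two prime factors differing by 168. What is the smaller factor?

149

Since p = q + 168, we have 47233 = q(q + 168), so q² + 168q − 47233 = 0.
Discriminant: 168² + 4·47233 = 28224 + 188932 = 217156; √217156 = 466.
q = (−168 + 466)/2 = 149, and p = q + 168 = 317.
Check: 149 · 317 = 47233.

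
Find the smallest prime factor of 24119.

89

24119 is odd.
Digit sum 17, not divisible by 3.
Ends in 9: not divisible by 5.
7: 24119 = 7·3445 + 4
11: 24119 = 11·2192 + 7
13: 24119 = 13·1855 + 4
17: 24119 = 17·1418 + 13
19: 24119 = 19·1269 + 8
23: 24119 = 23·1048 + 15
29: 24119 = 29·831 + 20
31: 24119 = 31·778 + 1
37: 24119 = 37·651 + 32
41: 24119 = 41·588 + 11
43: 24119 = 43·560 + 39
47: 24119 = 47·513 + 8
53: 24119 = 53·455 + 4
59: 24119 = 59·408 + 47
61: 24119 = 61·395 + 24
67: 24119 = 67·359 + 66
71: 24119 = 71·339 + 50
73: 24119 = 73·330 + 29
79: 24119 = 79·305 + 24
83: 24119 = 83·290 + 49
89: 24119 = 89·271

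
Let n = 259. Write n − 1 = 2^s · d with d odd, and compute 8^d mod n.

43

259 − 1 = 258 = 2^1 · 129, so d = 129.
8^1 ≡ 8 (mod 259)
8^2 ≡ 8^2 = 64 ≡ 64 (mod 259)
8^4 ≡ 64^2 = 4096 ≡ 211 (mod 259)
8^8 ≡ 211^2 = 44521 ≡ 232 (mod 259)
8^16 ≡ 232^2 = 53824 ≡ 211 (mod 259)
8^32 ≡ 211^2 = 44521 ≡ 232 (mod 259)
8^64 ≡ 232^2 = 53824 ≡ 211 (mod 259)
8^128 ≡ 211^2 = 44521 ≡ 232 (mod 259)
129 = 128 + 1 in binary powers of 2.
So 8^129 ≡ 232 · 8 ≡ 43 (mod 259).
Squaring chain: 43; never reaches −1, so base 8 is a Miller–Rabin witness that 259 is composite.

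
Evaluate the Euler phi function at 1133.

Factor: 1133 = 11 · 103.
φ(1133) = (11−1) · (103−1) = 10 · 102 = 1020.

1020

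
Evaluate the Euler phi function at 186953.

169344

Factor: 186953 = 13 · 73 · 197.
φ(186953) = (13−1) · (73−1) · (197−1) = 12 · 72 · 196 = 169344.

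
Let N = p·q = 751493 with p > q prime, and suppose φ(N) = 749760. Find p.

φ(n) = (p−1)(q−1) = n − (p+q) + 1, so p + q = 751493 − 749760 + 1 = 1734.
p and q are the roots of t² − 1734t + 751493 = 0.
Discriminant: 1734² − 4·751493 = 3006756 − 3005972 = 784; √784 = 28.
q = (1734 − 28)/2 = 853, p = (1734 + 28)/2 = 881.
Check: 853 · 881 = 751493.

881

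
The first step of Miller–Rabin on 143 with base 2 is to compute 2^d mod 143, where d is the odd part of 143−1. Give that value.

143 − 1 = 142 = 2^1 · 71, so d = 71.
2^1 ≡ 2 (mod 143)
2^2 ≡ 2^2 = 4 ≡ 4 (mod 143)
2^4 ≡ 4^2 = 16 ≡ 16 (mod 143)
2^8 ≡ 16^2 = 256 ≡ 113 (mod 143)
2^16 ≡ 113^2 = 12769 ≡ 42 (mod 143)
2^32 ≡ 42^2 = 1764 ≡ 48 (mod 143)
2^64 ≡ 48^2 = 2304 ≡ 16 (mod 143)
71 = 64 + 4 + 2 + 1 in binary powers of 2.
So 2^71 ≡ 16 · 16 · 4 · 2 ≡ 46 (mod 143).
Squaring chain: 46; never reaches −1, so base 2 is a Miller–Rabin witness that 143 is composite.

46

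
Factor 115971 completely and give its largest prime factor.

115971 = 3 · 38657
38657 = 29 · 1333
1333 = 31 · 43
43 is prime.
So 115971 = 3 · 29 · 31 · 43; the largest prime factor is 43.

43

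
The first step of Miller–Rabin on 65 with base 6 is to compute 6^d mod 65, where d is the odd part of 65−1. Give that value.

65 − 1 = 64 = 2^6 · 1, so d = 1.
6^1 ≡ 6 (mod 65)
1 = 1 in binary powers of 2.
So 6^1 ≡ 6 ≡ 6 (mod 65).
Squaring chain: 6 → 36 → 61 → 16 → 61 → 16; never reaches −1, so base 6 is a Miller–Rabin witness that 65 is composite.

6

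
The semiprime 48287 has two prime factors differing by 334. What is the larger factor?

Since p = q + 334, we have 48287 = q(q + 334), so q² + 334q − 48287 = 0.
Discriminant: 334² + 4·48287 = 111556 + 193148 = 304704; √304704 = 552.
q = (−334 + 552)/2 = 109, and p = q + 334 = 443.
Check: 109 · 443 = 48287.

443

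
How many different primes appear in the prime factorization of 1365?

1365 = 3 · 455
455 = 5 · 91
91 = 7 · 13
1365 = 3 · 5 · 7 · 13, which has 4 distinct prime factors.

4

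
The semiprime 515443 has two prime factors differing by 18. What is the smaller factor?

Since p = q + 18, we have 515443 = q(q + 18), so q² + 18q − 515443 = 0.
Discriminant: 18² + 4·515443 = 324 + 2061772 = 2062096; √2062096 = 1436.
q = (−18 + 1436)/2 = 709, and p = q + 18 = 727.
Check: 709 · 727 = 515443.

709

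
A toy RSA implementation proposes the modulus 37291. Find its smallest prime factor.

89

37291 is odd.
Digit sum 22, not divisible by 3.
Ends in 1: not divisible by 5.
7: 37291 = 7·5327 + 2
11: 37291 = 11·3390 + 1
13: 37291 = 13·2868 + 7
17: 37291 = 17·2193 + 10
19: 37291 = 19·1962 + 13
23: 37291 = 23·1621 + 8
29: 37291 = 29·1285 + 26
31: 37291 = 31·1202 + 29
37: 37291 = 37·1007 + 32
41: 37291 = 41·909 + 22
43: 37291 = 43·867 + 10
47: 37291 = 47·793 + 20
53: 37291 = 53·703 + 32
59: 37291 = 59·632 + 3
61: 37291 = 61·611 + 20
67: 37291 = 67·556 + 39
71: 37291 = 71·525 + 16
73: 37291 = 73·510 + 61
79: 37291 = 79·472 + 3
83: 37291 = 83·449 + 24
89: 37291 = 89·419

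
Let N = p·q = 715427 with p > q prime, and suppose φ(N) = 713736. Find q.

φ(n) = (p−1)(q−1) = n − (p+q) + 1, so p + q = 715427 − 713736 + 1 = 1692.
p and q are the roots of t² − 1692t + 715427 = 0.
Discriminant: 1692² − 4·715427 = 2862864 − 2861708 = 1156; √1156 = 34.
q = (1692 − 34)/2 = 829, p = (1692 + 34)/2 = 863.
Check: 829 · 863 = 715427.

829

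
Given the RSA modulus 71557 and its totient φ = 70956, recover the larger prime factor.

φ(n) = (p−1)(q−1) = n − (p+q) + 1, so p + q = 71557 − 70956 + 1 = 602.
p and q are the roots of t² − 602t + 71557 = 0.
Discriminant: 602² − 4·71557 = 362404 − 286228 = 76176; √76176 = 276.
q = (602 − 276)/2 = 163, p = (602 + 276)/2 = 439.
Check: 163 · 439 = 71557.

439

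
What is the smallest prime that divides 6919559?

67

6919559 is odd.
Digit sum 44, not divisible by 3.
Ends in 9: not divisible by 5.
7: 6919559 = 7·988508 + 3
11: 6919559 = 11·629050 + 9
13: 6919559 = 13·532273 + 10
17: 6919559 = 17·407032 + 15
19: 6919559 = 19·364187 + 6
23: 6919559 = 23·300850 + 9
29: 6919559 = 29·238605 + 14
31: 6919559 = 31·223211 + 18
37: 6919559 = 37·187015 + 4
41: 6919559 = 41·168769 + 30
43: 6919559 = 43·160919 + 42
47: 6919559 = 47·147224 + 31
53: 6919559 = 53·130557 + 38
59: 6919559 = 59·117280 + 39
61: 6919559 = 61·113435 + 24
67: 6919559 = 67·103277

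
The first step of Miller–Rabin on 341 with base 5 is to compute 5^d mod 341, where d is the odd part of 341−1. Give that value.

67

341 − 1 = 340 = 2^2 · 85, so d = 85.
5^1 ≡ 5 (mod 341)
5^2 ≡ 5^2 = 25 ≡ 25 (mod 341)
5^4 ≡ 25^2 = 625 ≡ 284 (mod 341)
5^8 ≡ 284^2 = 80656 ≡ 180 (mod 341)
5^16 ≡ 180^2 = 32400 ≡ 5 (mod 341)
5^32 ≡ 5^2 = 25 ≡ 25 (mod 341)
5^64 ≡ 25^2 = 625 ≡ 284 (mod 341)
85 = 64 + 16 + 4 + 1 in binary powers of 2.
So 5^85 ≡ 284 · 5 · 284 · 5 ≡ 67 (mod 341).
Squaring chain: 67 → 56; never reaches −1, so base 5 is a Miller–Rabin witness that 341 is composite.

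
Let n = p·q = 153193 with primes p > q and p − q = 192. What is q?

307

Since p = q + 192, we have 153193 = q(q + 192), so q² + 192q − 153193 = 0.
Discriminant: 192² + 4·153193 = 36864 + 612772 = 649636; √649636 = 806.
q = (−192 + 806)/2 = 307, and p = q + 192 = 499.
Check: 307 · 499 = 153193.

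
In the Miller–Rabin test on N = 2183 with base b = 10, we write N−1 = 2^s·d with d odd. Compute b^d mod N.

2183 − 1 = 2182 = 2^1 · 1091, so d = 1091.
10^1 ≡ 10 (mod 2183)
10^2 ≡ 10^2 = 100 ≡ 100 (mod 2183)
10^4 ≡ 100^2 = 10000 ≡ 1268 (mod 2183)
10^8 ≡ 1268^2 = 1607824 ≡ 1136 (mod 2183)
10^16 ≡ 1136^2 = 1290496 ≡ 343 (mod 2183)
10^32 ≡ 343^2 = 117649 ≡ 1950 (mod 2183)
10^64 ≡ 1950^2 = 3802500 ≡ 1897 (mod 2183)
10^128 ≡ 1897^2 = 3598609 ≡ 1025 (mod 2183)
10^256 ≡ 1025^2 = 1050625 ≡ 602 (mod 2183)
10^512 ≡ 602^2 = 362404 ≡ 26 (mod 2183)
10^1024 ≡ 26^2 = 676 ≡ 676 (mod 2183)
1091 = 1024 + 64 + 2 + 1 in binary powers of 2.
So 10^1091 ≡ 676 · 1897 · 100 · 10 ≡ 1395 (mod 2183).
Squaring chain: 1395; never reaches −1, so base 10 is a Miller–Rabin witness that 2183 is composite.

1395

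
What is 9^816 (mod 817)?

752

9^1 ≡ 9 (mod 817)
9^2 ≡ 9^2 = 81 ≡ 81 (mod 817)
9^4 ≡ 81^2 = 6561 ≡ 25 (mod 817)
9^8 ≡ 25^2 = 625 ≡ 625 (mod 817)
9^16 ≡ 625^2 = 390625 ≡ 99 (mod 817)
9^32 ≡ 99^2 = 9801 ≡ 814 (mod 817)
9^64 ≡ 814^2 = 662596 ≡ 9 (mod 817)
9^128 ≡ 9^2 = 81 ≡ 81 (mod 817)
9^256 ≡ 81^2 = 6561 ≡ 25 (mod 817)
9^512 ≡ 25^2 = 625 ≡ 625 (mod 817)
816 = 512 + 256 + 32 + 16 in binary powers of 2.
So 9^816 ≡ 625 · 25 · 814 · 99 ≡ 752 (mod 817).
Since 752 ≠ 1, base 9 is a Fermat witness: 817 is composite.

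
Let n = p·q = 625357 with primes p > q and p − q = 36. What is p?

Since p = q + 36, we have 625357 = q(q + 36), so q² + 36q − 625357 = 0.
Discriminant: 36² + 4·625357 = 1296 + 2501428 = 2502724; √2502724 = 1582.
q = (−36 + 1582)/2 = 773, and p = q + 36 = 809.
Check: 773 · 809 = 625357.

809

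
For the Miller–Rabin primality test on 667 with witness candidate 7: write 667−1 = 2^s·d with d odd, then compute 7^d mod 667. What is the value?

667 − 1 = 666 = 2^1 · 333, so d = 333.
7^1 ≡ 7 (mod 667)
7^2 ≡ 7^2 = 49 ≡ 49 (mod 667)
7^4 ≡ 49^2 = 2401 ≡ 400 (mod 667)
7^8 ≡ 400^2 = 160000 ≡ 587 (mod 667)
7^16 ≡ 587^2 = 344569 ≡ 397 (mod 667)
7^32 ≡ 397^2 = 157609 ≡ 197 (mod 667)
7^64 ≡ 197^2 = 38809 ≡ 123 (mod 667)
7^128 ≡ 123^2 = 15129 ≡ 455 (mod 667)
7^256 ≡ 455^2 = 207025 ≡ 255 (mod 667)
333 = 256 + 64 + 8 + 4 + 1 in binary powers of 2.
So 7^333 ≡ 255 · 123 · 587 · 400 · 7 ≡ 458 (mod 667).
Squaring chain: 458; never reaches −1, so base 7 is a Miller–Rabin witness that 667 is composite.

458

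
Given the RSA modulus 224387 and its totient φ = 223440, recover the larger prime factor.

491

φ(n) = (p−1)(q−1) = n − (p+q) + 1, so p + q = 224387 − 223440 + 1 = 948.
p and q are the roots of t² − 948t + 224387 = 0.
Discriminant: 948² − 4·224387 = 898704 − 897548 = 1156; √1156 = 34.
q = (948 − 34)/2 = 457, p = (948 + 34)/2 = 491.
Check: 457 · 491 = 224387.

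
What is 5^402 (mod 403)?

5^1 ≡ 5 (mod 403)
5^2 ≡ 5^2 = 25 ≡ 25 (mod 403)
5^4 ≡ 25^2 = 625 ≡ 222 (mod 403)
5^8 ≡ 222^2 = 49284 ≡ 118 (mod 403)
5^16 ≡ 118^2 = 13924 ≡ 222 (mod 403)
5^32 ≡ 222^2 = 49284 ≡ 118 (mod 403)
5^64 ≡ 118^2 = 13924 ≡ 222 (mod 403)
5^128 ≡ 222^2 = 49284 ≡ 118 (mod 403)
5^256 ≡ 118^2 = 13924 ≡ 222 (mod 403)
402 = 256 + 128 + 16 + 2 in binary powers of 2.
So 5^402 ≡ 222 · 118 · 222 · 25 ≡ 311 (mod 403).
Since 311 ≠ 1, base 5 is a Fermat witness: 403 is composite.

311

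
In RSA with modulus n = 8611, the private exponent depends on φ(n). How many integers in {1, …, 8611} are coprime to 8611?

Factor: 8611 = 79 · 109.
φ(8611) = (79−1) · (109−1) = 78 · 108 = 8424.

8424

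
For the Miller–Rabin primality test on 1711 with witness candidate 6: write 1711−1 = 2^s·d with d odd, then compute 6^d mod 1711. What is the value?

760

1711 − 1 = 1710 = 2^1 · 855, so d = 855.
6^1 ≡ 6 (mod 1711)
6^2 ≡ 6^2 = 36 ≡ 36 (mod 1711)
6^4 ≡ 36^2 = 1296 ≡ 1296 (mod 1711)
6^8 ≡ 1296^2 = 1679616 ≡ 1125 (mod 1711)
6^16 ≡ 1125^2 = 1265625 ≡ 1196 (mod 1711)
6^32 ≡ 1196^2 = 1430416 ≡ 20 (mod 1711)
6^64 ≡ 20^2 = 400 ≡ 400 (mod 1711)
6^128 ≡ 400^2 = 160000 ≡ 877 (mod 1711)
6^256 ≡ 877^2 = 769129 ≡ 890 (mod 1711)
6^512 ≡ 890^2 = 792100 ≡ 1618 (mod 1711)
855 = 512 + 256 + 64 + 16 + 4 + 2 + 1 in binary powers of 2.
So 6^855 ≡ 1618 · 890 · 400 · 1196 · 1296 · 36 · 6 ≡ 760 (mod 1711).
Squaring chain: 760; never reaches −1, so base 6 is a Miller–Rabin witness that 1711 is composite.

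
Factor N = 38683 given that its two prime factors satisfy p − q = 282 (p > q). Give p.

383

Since p = q + 282, we have 38683 = q(q + 282), so q² + 282q − 38683 = 0.
Discriminant: 282² + 4·38683 = 79524 + 154732 = 234256; √234256 = 484.
q = (−282 + 484)/2 = 101, and p = q + 282 = 383.
Check: 101 · 383 = 38683.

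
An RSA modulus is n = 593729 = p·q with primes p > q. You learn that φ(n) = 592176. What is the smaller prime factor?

φ(n) = (p−1)(q−1) = n − (p+q) + 1, so p + q = 593729 − 592176 + 1 = 1554.
p and q are the roots of t² − 1554t + 593729 = 0.
Discriminant: 1554² − 4·593729 = 2414916 − 2374916 = 40000; √40000 = 200.
q = (1554 − 200)/2 = 677, p = (1554 + 200)/2 = 877.
Check: 677 · 877 = 593729.

677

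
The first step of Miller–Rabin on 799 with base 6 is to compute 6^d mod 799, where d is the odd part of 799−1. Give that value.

799 − 1 = 798 = 2^1 · 399, so d = 399.
6^1 ≡ 6 (mod 799)
6^2 ≡ 6^2 = 36 ≡ 36 (mod 799)
6^4 ≡ 36^2 = 1296 ≡ 497 (mod 799)
6^8 ≡ 497^2 = 247009 ≡ 118 (mod 799)
6^16 ≡ 118^2 = 13924 ≡ 341 (mod 799)
6^32 ≡ 341^2 = 116281 ≡ 426 (mod 799)
6^64 ≡ 426^2 = 181476 ≡ 103 (mod 799)
6^128 ≡ 103^2 = 10609 ≡ 222 (mod 799)
6^256 ≡ 222^2 = 49284 ≡ 545 (mod 799)
399 = 256 + 128 + 8 + 4 + 2 + 1 in binary powers of 2.
So 6^399 ≡ 545 · 222 · 118 · 497 · 36 · 6 ≡ 71 (mod 799).
Squaring chain: 71; never reaches −1, so base 6 is a Miller–Rabin witness that 799 is composite.

71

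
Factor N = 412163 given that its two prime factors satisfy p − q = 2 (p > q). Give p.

Since p = q + 2, we have 412163 = q(q + 2), so q² + 2q − 412163 = 0.
Discriminant: 2² + 4·412163 = 4 + 1648652 = 1648656; √1648656 = 1284.
q = (−2 + 1284)/2 = 641, and p = q + 2 = 643.
Check: 641 · 643 = 412163.

643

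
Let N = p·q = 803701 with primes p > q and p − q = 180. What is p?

Since p = q + 180, we have 803701 = q(q + 180), so q² + 180q − 803701 = 0.
Discriminant: 180² + 4·803701 = 32400 + 3214804 = 3247204; √3247204 = 1802.
q = (−180 + 1802)/2 = 811, and p = q + 180 = 991.
Check: 811 · 991 = 803701.

991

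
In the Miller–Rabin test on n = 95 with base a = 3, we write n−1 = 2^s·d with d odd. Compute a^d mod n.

95 − 1 = 94 = 2^1 · 47, so d = 47.
3^1 ≡ 3 (mod 95)
3^2 ≡ 3^2 = 9 ≡ 9 (mod 95)
3^4 ≡ 9^2 = 81 ≡ 81 (mod 95)
3^8 ≡ 81^2 = 6561 ≡ 6 (mod 95)
3^16 ≡ 6^2 = 36 ≡ 36 (mod 95)
3^32 ≡ 36^2 = 1296 ≡ 61 (mod 95)
47 = 32 + 8 + 4 + 2 + 1 in binary powers of 2.
So 3^47 ≡ 61 · 6 · 81 · 9 · 3 ≡ 67 (mod 95).
Squaring chain: 67; never reaches −1, so base 3 is a Miller–Rabin witness that 95 is composite.

67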